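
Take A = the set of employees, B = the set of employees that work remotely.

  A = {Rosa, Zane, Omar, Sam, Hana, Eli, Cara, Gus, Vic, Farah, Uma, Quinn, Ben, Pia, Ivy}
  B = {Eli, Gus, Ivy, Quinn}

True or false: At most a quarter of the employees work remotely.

False

'At most a quarter of the employees work remotely' holds iff |A ∩ B| / |A| ≤ 1/4.
|A| = 15, |A ∩ B| = 4, |A ∖ B| = 11.
|A ∩ B|/|A| = 4/15, so the statement is false.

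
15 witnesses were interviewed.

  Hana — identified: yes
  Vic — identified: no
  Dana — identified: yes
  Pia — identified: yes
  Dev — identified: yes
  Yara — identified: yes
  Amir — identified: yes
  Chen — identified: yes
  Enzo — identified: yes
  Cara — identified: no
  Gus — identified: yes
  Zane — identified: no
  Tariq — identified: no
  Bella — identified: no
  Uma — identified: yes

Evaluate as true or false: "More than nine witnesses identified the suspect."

True

Truth condition: |A ∩ B| > 9.
|A| = 15, |A ∩ B| = 10, |A ∖ B| = 5.
|A ∩ B| = 10, so the statement is true.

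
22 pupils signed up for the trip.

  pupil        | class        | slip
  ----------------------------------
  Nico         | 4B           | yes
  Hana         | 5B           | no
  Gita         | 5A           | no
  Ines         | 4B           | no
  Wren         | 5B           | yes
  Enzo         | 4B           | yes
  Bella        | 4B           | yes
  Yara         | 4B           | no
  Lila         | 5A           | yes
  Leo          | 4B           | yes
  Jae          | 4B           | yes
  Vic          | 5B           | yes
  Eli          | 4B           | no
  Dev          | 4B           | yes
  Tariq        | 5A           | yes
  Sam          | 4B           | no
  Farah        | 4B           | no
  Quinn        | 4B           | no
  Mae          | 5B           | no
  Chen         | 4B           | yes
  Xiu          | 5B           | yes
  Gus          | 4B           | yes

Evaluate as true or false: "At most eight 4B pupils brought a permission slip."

True

'At most eight 4B pupils brought a permission slip' holds iff |A ∩ B| ≤ 8.
A (the restrictor) = {Nico, Ines, Enzo, Bella, Yara, Leo, Jae, Eli, Dev, Sam, Farah, Quinn, Chen, Gus}, |A| = 14.
A ∩ B = {Nico, Enzo, Bella, Leo, Jae, Dev, Chen, Gus}, so |A ∩ B| = 8.
|A ∩ B| = 8, so the statement is true.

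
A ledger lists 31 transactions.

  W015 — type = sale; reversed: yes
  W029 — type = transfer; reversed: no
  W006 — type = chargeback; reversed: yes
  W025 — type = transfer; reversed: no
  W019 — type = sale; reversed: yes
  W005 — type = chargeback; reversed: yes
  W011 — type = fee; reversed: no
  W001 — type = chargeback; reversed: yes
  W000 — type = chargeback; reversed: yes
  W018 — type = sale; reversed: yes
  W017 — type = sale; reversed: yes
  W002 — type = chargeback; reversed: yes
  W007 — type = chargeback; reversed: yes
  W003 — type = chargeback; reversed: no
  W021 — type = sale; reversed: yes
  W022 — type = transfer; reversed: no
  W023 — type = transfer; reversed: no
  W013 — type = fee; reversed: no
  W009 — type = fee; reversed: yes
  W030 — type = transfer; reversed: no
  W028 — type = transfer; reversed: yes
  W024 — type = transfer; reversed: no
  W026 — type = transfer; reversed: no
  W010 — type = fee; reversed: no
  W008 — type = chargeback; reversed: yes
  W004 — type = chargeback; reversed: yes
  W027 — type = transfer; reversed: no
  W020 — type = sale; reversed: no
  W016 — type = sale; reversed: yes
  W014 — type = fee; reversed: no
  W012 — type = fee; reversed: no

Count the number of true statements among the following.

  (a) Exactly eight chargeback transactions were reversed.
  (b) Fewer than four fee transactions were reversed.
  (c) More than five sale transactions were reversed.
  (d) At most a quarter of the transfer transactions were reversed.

4

(a) chargeback: |A| = 9, |A ∩ B| = 8; needs |A ∩ B| = 8 — true.
(b) fee: |A| = 6, |A ∩ B| = 1; needs |A ∩ B| < 4 — true.
(c) sale: |A| = 7, |A ∩ B| = 6; needs |A ∩ B| > 5 — true.
(d) transfer: |A| = 9, |A ∩ B| = 1; needs |A ∩ B| / |A| ≤ 1/4 — true.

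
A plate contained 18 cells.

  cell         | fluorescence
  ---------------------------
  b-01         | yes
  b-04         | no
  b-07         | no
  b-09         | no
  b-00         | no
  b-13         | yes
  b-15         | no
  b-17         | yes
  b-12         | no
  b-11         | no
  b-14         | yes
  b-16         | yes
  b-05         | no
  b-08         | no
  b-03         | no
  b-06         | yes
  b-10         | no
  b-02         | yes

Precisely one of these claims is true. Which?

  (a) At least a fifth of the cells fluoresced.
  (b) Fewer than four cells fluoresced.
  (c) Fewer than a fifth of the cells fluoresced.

(a)

|A| = 18, |A ∩ B| = 7, |A ∖ B| = 11.
(a) requires |A ∩ B| / |A| ≥ 1/5: true.
(b) requires |A ∩ B| < 4: false.
(c) requires |A ∩ B| / |A| < 1/5: false.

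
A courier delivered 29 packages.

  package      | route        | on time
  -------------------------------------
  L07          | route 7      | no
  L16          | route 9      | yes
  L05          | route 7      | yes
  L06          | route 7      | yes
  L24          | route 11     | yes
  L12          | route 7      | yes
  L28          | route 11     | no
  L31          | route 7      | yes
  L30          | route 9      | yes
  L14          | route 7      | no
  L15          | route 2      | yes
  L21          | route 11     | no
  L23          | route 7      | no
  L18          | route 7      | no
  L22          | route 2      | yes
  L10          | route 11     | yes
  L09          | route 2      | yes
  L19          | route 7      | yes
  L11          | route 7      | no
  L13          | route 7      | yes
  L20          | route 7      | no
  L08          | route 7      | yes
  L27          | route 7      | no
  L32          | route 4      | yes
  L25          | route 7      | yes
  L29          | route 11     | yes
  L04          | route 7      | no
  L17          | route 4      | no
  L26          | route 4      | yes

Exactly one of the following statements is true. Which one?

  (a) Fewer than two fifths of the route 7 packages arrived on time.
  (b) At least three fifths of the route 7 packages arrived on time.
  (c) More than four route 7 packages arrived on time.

|A| = 16, |A ∩ B| = 8, |A ∖ B| = 8.
(a) requires |A ∩ B| / |A| < 2/5: false.
(b) requires |A ∩ B| / |A| ≥ 3/5: false.
(c) requires |A ∩ B| > 4: true.

(c)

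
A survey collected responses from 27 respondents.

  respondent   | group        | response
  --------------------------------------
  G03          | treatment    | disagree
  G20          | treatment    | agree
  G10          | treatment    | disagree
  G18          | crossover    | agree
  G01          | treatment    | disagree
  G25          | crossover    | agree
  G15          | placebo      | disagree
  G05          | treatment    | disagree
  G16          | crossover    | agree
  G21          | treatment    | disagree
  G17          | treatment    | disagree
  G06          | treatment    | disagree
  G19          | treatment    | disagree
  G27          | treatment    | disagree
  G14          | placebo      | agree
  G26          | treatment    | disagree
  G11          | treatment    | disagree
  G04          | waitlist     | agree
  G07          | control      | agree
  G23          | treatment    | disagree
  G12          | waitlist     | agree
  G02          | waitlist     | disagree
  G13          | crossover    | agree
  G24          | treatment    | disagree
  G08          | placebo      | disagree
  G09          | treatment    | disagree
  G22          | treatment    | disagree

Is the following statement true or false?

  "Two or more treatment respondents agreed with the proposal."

False

The determiner here denotes the relation: |A ∩ B| ≥ 2.
|A| = 16, |A ∩ B| = 1, |A ∖ B| = 15.
|A ∩ B| = 1, so the statement is false.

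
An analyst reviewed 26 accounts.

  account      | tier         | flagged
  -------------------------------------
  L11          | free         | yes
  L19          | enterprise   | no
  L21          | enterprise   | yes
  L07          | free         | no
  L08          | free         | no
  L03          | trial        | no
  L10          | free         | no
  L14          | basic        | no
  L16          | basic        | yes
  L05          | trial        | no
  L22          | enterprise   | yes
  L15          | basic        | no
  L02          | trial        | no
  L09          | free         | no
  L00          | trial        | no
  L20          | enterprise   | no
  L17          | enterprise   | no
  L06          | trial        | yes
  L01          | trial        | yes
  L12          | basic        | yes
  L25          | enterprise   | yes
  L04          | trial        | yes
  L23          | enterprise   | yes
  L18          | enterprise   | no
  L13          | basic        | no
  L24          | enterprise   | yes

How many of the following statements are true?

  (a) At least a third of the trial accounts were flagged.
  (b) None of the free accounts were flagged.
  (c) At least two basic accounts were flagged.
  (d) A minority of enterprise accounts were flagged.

2

(a) trial: |A| = 7, |A ∩ B| = 3; needs |A ∩ B| / |A| ≥ 1/3 — true.
(b) free: |A| = 5, |A ∩ B| = 1; needs A ∩ B = ∅ (|A ∩ B| = 0) — false.
(c) basic: |A| = 5, |A ∩ B| = 2; needs |A ∩ B| ≥ 2 — true.
(d) enterprise: |A| = 9, |A ∩ B| = 5; needs |A ∩ B| < |A ∖ B| — false.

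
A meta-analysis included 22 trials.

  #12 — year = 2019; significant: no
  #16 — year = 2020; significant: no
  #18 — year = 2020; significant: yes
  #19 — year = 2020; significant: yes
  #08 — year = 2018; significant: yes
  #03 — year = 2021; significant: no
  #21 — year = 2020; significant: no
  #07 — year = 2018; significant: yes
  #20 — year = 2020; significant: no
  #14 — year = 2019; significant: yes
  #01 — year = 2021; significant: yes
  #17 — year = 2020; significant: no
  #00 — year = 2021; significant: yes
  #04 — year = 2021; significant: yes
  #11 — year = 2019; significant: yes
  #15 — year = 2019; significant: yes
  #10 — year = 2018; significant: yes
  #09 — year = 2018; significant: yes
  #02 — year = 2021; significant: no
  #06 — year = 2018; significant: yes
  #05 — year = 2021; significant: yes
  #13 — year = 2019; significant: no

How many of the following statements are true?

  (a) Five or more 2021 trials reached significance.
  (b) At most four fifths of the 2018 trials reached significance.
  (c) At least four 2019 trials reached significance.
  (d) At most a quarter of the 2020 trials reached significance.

0

(a) 2021: |A| = 6, |A ∩ B| = 4; needs |A ∩ B| ≥ 5 — false.
(b) 2018: |A| = 5, |A ∩ B| = 5; needs |A ∩ B| / |A| ≤ 4/5 — false.
(c) 2019: |A| = 5, |A ∩ B| = 3; needs |A ∩ B| ≥ 4 — false.
(d) 2020: |A| = 6, |A ∩ B| = 2; needs |A ∩ B| / |A| ≤ 1/4 — false.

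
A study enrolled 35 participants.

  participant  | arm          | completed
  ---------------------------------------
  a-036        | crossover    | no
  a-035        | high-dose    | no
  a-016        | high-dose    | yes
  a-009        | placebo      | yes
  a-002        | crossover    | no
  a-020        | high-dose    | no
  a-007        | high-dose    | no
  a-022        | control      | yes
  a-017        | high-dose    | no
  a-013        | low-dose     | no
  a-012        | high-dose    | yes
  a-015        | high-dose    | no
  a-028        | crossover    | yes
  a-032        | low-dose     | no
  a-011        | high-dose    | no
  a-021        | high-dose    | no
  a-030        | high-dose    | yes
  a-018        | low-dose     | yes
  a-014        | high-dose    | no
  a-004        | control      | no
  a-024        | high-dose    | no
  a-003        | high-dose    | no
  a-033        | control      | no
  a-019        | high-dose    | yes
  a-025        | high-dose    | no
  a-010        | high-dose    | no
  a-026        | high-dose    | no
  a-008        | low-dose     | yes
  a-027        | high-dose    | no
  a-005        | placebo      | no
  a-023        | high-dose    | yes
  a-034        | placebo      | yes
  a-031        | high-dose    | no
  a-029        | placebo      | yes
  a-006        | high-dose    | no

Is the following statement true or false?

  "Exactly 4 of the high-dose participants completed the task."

'Exactly 4 of the high-dose participants completed the task' holds iff |A ∩ B| = 4.
|A| = 21, |A ∩ B| = 5, |A ∖ B| = 16.
|A ∩ B| = 5, so the statement is false.

False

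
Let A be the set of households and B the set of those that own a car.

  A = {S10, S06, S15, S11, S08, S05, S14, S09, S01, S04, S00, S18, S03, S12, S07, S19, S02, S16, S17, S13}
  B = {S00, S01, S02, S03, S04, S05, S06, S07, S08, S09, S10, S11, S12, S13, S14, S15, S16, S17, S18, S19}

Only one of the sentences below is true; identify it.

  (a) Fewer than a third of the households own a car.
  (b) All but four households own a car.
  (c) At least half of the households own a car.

|A| = 20, |A ∩ B| = 20, |A ∖ B| = 0.
(a) requires |A ∩ B| / |A| < 1/3: false.
(b) requires |A ∖ B| = 4: false.
(c) requires |A ∩ B| ≥ |A ∖ B|: true.

(c)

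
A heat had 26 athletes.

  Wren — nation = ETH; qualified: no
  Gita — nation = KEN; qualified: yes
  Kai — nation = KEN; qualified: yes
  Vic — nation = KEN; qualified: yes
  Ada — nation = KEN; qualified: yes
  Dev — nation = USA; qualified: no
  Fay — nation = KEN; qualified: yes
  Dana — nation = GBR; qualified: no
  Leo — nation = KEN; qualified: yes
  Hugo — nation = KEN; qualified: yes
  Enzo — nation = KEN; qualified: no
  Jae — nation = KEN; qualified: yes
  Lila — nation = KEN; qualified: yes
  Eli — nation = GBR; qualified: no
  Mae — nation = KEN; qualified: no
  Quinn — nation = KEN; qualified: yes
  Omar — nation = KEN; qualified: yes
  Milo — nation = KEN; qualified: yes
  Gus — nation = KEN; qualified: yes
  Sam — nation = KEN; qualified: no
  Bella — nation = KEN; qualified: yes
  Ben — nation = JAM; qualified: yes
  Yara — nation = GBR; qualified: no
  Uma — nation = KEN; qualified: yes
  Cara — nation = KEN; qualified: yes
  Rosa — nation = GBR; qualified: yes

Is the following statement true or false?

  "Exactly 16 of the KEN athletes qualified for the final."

'Exactly 16 of the KEN athletes qualified for the final' holds iff |A ∩ B| = 16.
|A| = 19, |A ∩ B| = 16, |A ∖ B| = 3.
|A ∩ B| = 16, so the statement is true.

True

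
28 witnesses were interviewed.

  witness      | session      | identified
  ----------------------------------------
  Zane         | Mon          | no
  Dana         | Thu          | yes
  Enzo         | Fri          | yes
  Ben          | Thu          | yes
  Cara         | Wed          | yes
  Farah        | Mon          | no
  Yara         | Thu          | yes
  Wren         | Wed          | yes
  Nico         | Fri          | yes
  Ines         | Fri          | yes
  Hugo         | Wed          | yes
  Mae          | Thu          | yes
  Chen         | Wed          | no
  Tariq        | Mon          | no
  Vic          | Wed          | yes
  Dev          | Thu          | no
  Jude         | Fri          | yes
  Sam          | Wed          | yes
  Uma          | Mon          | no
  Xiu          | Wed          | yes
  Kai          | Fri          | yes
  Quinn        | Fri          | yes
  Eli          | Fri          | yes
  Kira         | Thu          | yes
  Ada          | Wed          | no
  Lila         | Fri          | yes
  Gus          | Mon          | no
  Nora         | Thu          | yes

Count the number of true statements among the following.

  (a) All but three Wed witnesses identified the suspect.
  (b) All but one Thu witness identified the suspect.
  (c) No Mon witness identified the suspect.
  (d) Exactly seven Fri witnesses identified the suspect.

2

(a) Wed: |A| = 8, |A ∩ B| = 6; needs |A ∖ B| = 3 — false.
(b) Thu: |A| = 7, |A ∩ B| = 6; needs |A ∖ B| = 1 — true.
(c) Mon: |A| = 5, |A ∩ B| = 0; needs A ∩ B = ∅ (|A ∩ B| = 0) — true.
(d) Fri: |A| = 8, |A ∩ B| = 8; needs |A ∩ B| = 7 — false.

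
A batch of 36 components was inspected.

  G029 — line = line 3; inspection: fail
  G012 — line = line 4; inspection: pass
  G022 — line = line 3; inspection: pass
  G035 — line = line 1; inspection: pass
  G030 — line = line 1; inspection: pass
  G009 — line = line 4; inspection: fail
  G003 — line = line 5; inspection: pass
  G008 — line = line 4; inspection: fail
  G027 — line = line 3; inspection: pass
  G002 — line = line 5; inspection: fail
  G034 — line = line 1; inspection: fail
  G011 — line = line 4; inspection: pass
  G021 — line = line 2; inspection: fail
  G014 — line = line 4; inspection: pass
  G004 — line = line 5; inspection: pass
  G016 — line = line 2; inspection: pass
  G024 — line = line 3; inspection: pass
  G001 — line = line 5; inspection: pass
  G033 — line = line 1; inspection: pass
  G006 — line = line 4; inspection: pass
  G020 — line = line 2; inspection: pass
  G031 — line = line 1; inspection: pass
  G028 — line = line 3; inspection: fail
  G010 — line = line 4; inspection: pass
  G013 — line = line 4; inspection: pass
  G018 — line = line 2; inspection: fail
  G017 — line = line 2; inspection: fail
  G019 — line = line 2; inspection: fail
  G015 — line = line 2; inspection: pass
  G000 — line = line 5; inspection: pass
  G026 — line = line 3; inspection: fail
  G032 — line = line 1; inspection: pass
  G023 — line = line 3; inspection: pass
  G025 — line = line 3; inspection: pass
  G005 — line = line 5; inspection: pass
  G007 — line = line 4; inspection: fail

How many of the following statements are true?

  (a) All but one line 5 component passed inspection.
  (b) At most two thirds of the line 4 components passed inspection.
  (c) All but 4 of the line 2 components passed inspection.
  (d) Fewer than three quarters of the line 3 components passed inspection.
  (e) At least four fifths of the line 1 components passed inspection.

5

(a) line 5: |A| = 6, |A ∩ B| = 5; needs |A ∖ B| = 1 — true.
(b) line 4: |A| = 9, |A ∩ B| = 6; needs |A ∩ B| / |A| ≤ 2/3 — true.
(c) line 2: |A| = 7, |A ∩ B| = 3; needs |A ∖ B| = 4 — true.
(d) line 3: |A| = 8, |A ∩ B| = 5; needs |A ∩ B| / |A| < 3/4 — true.
(e) line 1: |A| = 6, |A ∩ B| = 5; needs |A ∩ B| / |A| ≥ 4/5 — true.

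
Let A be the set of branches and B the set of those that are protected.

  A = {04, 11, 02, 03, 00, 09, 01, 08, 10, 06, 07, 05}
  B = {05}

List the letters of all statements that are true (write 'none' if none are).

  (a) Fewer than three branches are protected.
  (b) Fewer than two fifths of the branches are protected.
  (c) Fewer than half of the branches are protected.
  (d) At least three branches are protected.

|A| = 12, |A ∩ B| = 1, |A ∖ B| = 11.
(a) |A ∩ B| < 3: holds.
(b) |A ∩ B| / |A| < 2/5: holds.
(c) |A ∩ B| < |A ∖ B|: holds.
(d) |A ∩ B| ≥ 3: fails.

(a), (b), (c)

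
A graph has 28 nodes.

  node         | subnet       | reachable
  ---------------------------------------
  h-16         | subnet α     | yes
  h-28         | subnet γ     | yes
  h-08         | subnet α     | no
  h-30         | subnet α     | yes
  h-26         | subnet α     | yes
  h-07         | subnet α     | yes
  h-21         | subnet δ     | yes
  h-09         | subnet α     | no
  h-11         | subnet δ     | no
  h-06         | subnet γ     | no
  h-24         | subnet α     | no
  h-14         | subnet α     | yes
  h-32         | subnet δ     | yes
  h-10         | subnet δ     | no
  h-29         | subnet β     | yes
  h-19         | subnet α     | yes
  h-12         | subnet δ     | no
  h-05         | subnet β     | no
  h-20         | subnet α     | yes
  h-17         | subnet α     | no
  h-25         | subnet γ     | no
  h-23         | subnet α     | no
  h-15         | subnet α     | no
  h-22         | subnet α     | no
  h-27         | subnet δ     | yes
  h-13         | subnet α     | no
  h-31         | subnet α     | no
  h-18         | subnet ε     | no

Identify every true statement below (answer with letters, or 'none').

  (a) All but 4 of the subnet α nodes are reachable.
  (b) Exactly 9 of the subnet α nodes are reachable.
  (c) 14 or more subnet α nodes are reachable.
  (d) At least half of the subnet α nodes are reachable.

none

|A| = 16, |A ∩ B| = 7, |A ∖ B| = 9.
(a) |A ∖ B| = 4: fails.
(b) |A ∩ B| = 9: fails.
(c) |A ∩ B| ≥ 14: fails.
(d) |A ∩ B| ≥ |A ∖ B|: fails.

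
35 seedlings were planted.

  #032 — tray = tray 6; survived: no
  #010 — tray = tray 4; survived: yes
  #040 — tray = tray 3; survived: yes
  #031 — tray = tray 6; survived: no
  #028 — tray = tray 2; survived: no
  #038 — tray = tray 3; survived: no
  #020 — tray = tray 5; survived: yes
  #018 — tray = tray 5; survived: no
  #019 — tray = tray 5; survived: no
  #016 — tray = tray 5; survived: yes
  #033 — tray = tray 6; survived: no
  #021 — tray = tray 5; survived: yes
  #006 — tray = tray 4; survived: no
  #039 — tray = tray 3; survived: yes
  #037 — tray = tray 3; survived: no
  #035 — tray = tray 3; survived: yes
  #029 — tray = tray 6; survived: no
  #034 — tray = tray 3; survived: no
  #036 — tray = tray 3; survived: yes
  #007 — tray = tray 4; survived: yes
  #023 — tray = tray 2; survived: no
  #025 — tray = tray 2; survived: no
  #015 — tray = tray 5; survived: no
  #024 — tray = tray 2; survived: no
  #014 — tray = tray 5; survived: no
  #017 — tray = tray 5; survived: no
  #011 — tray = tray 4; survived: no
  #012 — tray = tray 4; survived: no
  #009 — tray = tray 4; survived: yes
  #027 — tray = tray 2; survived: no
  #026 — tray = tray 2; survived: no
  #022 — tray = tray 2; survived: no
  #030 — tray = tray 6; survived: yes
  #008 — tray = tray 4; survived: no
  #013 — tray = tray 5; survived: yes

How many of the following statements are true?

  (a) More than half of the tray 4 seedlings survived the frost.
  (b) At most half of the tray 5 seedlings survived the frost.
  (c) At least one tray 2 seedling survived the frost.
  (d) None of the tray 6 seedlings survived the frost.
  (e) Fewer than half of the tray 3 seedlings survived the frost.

1

(a) tray 4: |A| = 7, |A ∩ B| = 3; needs |A ∩ B| > |A ∖ B| — false.
(b) tray 5: |A| = 9, |A ∩ B| = 4; needs |A ∩ B| ≤ |A ∖ B| — true.
(c) tray 2: |A| = 7, |A ∩ B| = 0; needs A ∩ B ≠ ∅ (|A ∩ B| ≥ 1) — false.
(d) tray 6: |A| = 5, |A ∩ B| = 1; needs A ∩ B = ∅ (|A ∩ B| = 0) — false.
(e) tray 3: |A| = 7, |A ∩ B| = 4; needs |A ∩ B| < |A ∖ B| — false.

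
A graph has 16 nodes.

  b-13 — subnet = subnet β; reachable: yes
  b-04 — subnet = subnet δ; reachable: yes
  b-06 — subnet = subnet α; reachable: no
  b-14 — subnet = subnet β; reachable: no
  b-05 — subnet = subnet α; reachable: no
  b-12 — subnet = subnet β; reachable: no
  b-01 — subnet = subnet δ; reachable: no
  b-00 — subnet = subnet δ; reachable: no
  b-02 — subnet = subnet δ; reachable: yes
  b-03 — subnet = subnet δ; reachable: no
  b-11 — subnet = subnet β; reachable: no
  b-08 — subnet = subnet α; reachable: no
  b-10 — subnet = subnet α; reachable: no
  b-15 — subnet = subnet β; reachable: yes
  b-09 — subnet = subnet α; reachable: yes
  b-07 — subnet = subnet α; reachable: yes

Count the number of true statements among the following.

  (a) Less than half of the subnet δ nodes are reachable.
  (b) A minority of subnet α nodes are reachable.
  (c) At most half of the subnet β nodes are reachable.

(a) subnet δ: |A| = 5, |A ∩ B| = 2; needs |A ∩ B| < |A ∖ B| — true.
(b) subnet α: |A| = 6, |A ∩ B| = 2; needs |A ∩ B| < |A ∖ B| — true.
(c) subnet β: |A| = 5, |A ∩ B| = 2; needs |A ∩ B| ≤ |A ∖ B| — true.

3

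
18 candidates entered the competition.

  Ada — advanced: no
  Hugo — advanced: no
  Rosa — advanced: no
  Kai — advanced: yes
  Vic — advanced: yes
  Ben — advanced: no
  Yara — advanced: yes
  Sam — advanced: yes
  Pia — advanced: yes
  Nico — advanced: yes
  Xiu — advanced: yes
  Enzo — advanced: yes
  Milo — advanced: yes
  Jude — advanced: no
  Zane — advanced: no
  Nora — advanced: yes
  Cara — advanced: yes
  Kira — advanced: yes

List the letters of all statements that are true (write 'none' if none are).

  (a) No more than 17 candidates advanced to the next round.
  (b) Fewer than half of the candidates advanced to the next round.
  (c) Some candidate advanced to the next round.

(a), (c)

|A| = 18, |A ∩ B| = 12, |A ∖ B| = 6.
(a) |A ∩ B| ≤ 17: holds.
(b) |A ∩ B| < |A ∖ B|: fails.
(c) A ∩ B ≠ ∅ (|A ∩ B| ≥ 1): holds.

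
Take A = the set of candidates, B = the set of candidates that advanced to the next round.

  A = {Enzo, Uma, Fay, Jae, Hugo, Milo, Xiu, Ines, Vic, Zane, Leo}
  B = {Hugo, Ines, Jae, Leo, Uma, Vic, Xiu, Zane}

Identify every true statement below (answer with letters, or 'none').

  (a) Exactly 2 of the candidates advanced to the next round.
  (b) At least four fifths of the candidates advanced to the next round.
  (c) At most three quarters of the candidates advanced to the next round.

(c)

|A| = 11, |A ∩ B| = 8, |A ∖ B| = 3.
(a) |A ∩ B| = 2: fails.
(b) |A ∩ B| / |A| ≥ 4/5: fails.
(c) |A ∩ B| / |A| ≤ 3/4: holds.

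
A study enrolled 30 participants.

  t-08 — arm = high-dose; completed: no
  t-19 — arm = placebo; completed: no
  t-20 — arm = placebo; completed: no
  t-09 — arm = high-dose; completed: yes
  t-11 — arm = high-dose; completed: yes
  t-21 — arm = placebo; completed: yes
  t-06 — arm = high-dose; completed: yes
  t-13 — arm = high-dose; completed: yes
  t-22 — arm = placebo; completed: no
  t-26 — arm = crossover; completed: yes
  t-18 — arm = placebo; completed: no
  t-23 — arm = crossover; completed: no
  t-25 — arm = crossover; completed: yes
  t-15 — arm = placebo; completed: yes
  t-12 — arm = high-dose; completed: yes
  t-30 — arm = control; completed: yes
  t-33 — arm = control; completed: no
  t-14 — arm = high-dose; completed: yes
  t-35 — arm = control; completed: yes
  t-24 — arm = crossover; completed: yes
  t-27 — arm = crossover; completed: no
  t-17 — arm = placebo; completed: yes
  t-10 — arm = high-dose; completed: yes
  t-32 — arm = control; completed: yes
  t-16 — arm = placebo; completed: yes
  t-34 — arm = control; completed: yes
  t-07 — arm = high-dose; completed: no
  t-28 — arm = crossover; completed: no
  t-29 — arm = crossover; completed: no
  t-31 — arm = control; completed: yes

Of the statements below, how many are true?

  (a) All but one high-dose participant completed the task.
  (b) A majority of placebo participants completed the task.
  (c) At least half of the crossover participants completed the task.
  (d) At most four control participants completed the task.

(a) high-dose: |A| = 9, |A ∩ B| = 7; needs |A ∖ B| = 1 — false.
(b) placebo: |A| = 8, |A ∩ B| = 4; needs |A ∩ B| > |A ∖ B| — false.
(c) crossover: |A| = 7, |A ∩ B| = 3; needs |A ∩ B| ≥ |A ∖ B| — false.
(d) control: |A| = 6, |A ∩ B| = 5; needs |A ∩ B| ≤ 4 — false.

0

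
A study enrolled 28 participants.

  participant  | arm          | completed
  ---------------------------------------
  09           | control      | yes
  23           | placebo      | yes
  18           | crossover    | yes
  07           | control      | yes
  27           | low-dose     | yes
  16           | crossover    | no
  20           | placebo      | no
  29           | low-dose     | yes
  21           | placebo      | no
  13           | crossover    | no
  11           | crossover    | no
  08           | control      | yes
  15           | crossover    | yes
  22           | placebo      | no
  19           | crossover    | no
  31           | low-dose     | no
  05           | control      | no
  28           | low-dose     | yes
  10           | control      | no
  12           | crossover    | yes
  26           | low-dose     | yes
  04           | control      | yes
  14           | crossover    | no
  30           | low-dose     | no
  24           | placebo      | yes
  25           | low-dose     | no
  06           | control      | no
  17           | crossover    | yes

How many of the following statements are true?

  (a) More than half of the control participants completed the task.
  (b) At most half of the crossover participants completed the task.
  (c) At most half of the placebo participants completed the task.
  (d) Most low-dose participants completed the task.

(a) control: |A| = 7, |A ∩ B| = 4; needs |A ∩ B| > |A ∖ B| — true.
(b) crossover: |A| = 9, |A ∩ B| = 4; needs |A ∩ B| ≤ |A ∖ B| — true.
(c) placebo: |A| = 5, |A ∩ B| = 2; needs |A ∩ B| ≤ |A ∖ B| — true.
(d) low-dose: |A| = 7, |A ∩ B| = 4; needs |A ∩ B| > |A ∖ B| — true.

4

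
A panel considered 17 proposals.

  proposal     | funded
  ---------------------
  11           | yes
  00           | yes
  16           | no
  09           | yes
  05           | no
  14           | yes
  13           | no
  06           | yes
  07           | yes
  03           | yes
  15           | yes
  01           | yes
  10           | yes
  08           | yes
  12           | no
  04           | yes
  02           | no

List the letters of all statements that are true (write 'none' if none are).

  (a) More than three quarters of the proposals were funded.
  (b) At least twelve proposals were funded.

(b)

|A| = 17, |A ∩ B| = 12, |A ∖ B| = 5.
(a) |A ∩ B| / |A| > 3/4: fails.
(b) |A ∩ B| ≥ 12: holds.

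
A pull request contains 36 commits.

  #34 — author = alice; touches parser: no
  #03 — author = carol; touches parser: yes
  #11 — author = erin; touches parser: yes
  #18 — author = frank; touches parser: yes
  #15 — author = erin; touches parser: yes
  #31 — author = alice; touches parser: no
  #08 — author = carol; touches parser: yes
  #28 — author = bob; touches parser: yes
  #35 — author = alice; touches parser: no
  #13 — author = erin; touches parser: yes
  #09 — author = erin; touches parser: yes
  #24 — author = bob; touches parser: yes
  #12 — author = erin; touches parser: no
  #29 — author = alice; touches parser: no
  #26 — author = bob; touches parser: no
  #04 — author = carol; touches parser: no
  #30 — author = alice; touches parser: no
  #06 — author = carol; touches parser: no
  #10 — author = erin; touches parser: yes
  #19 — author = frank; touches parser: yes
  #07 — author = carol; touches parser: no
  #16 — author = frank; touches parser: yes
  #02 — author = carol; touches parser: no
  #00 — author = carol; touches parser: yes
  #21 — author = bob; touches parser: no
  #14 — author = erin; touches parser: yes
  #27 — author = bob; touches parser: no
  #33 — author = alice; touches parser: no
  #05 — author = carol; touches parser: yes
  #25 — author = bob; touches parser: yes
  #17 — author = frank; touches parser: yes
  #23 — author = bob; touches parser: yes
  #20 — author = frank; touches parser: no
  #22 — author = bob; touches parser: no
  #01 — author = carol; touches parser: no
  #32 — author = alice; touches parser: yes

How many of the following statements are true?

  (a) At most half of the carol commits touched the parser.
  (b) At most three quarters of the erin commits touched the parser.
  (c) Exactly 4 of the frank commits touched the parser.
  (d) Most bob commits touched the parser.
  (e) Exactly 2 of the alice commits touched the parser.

(a) carol: |A| = 9, |A ∩ B| = 4; needs |A ∩ B| ≤ |A ∖ B| — true.
(b) erin: |A| = 7, |A ∩ B| = 6; needs |A ∩ B| / |A| ≤ 3/4 — false.
(c) frank: |A| = 5, |A ∩ B| = 4; needs |A ∩ B| = 4 — true.
(d) bob: |A| = 8, |A ∩ B| = 4; needs |A ∩ B| > |A ∖ B| — false.
(e) alice: |A| = 7, |A ∩ B| = 1; needs |A ∩ B| = 2 — false.

2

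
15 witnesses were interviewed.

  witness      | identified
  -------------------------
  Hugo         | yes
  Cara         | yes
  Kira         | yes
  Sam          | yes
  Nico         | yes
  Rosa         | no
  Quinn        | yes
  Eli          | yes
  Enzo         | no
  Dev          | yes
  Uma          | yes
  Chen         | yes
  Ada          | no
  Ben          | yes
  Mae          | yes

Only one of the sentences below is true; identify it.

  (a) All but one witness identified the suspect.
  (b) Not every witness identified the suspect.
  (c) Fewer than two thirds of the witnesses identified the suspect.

|A| = 15, |A ∩ B| = 12, |A ∖ B| = 3.
(a) requires |A ∖ B| = 1: false.
(b) requires A ⊄ B (|A ∖ B| ≥ 1): true.
(c) requires |A ∩ B| / |A| < 2/3: false.

(b)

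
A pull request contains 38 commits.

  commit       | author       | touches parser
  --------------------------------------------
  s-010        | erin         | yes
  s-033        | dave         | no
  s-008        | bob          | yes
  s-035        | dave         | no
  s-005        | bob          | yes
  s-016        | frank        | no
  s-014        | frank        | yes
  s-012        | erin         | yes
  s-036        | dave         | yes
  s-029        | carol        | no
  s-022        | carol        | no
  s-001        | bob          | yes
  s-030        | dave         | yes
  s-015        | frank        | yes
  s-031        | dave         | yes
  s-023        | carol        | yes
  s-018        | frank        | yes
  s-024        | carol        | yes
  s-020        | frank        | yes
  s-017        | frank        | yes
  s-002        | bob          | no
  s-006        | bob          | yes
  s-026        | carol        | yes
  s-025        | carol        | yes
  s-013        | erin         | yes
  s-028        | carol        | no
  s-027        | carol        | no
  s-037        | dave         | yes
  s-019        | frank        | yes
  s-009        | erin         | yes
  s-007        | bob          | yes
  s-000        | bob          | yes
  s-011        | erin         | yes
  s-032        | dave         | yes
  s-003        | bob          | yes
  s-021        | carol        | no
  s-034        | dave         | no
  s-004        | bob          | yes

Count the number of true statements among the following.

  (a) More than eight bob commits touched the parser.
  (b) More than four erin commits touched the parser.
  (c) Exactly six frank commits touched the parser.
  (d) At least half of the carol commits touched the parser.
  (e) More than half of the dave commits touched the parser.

(a) bob: |A| = 9, |A ∩ B| = 8; needs |A ∩ B| > 8 — false.
(b) erin: |A| = 5, |A ∩ B| = 5; needs |A ∩ B| > 4 — true.
(c) frank: |A| = 7, |A ∩ B| = 6; needs |A ∩ B| = 6 — true.
(d) carol: |A| = 9, |A ∩ B| = 4; needs |A ∩ B| ≥ |A ∖ B| — false.
(e) dave: |A| = 8, |A ∩ B| = 5; needs |A ∩ B| > |A ∖ B| — true.

3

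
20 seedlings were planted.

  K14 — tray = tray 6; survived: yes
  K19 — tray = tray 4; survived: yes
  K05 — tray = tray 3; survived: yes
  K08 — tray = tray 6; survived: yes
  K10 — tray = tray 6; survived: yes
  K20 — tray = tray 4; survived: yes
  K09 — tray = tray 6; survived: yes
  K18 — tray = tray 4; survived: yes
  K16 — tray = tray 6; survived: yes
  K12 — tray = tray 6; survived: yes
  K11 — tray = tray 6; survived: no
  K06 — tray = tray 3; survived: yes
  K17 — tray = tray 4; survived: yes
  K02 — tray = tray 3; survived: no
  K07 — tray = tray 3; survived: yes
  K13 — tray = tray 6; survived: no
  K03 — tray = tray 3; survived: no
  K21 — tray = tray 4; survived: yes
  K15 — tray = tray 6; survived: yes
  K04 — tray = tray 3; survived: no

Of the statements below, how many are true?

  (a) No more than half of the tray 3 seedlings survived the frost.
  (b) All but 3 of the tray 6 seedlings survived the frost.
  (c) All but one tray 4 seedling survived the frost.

(a) tray 3: |A| = 6, |A ∩ B| = 3; needs |A ∩ B| ≤ |A ∖ B| — true.
(b) tray 6: |A| = 9, |A ∩ B| = 7; needs |A ∖ B| = 3 — false.
(c) tray 4: |A| = 5, |A ∩ B| = 5; needs |A ∖ B| = 1 — false.

1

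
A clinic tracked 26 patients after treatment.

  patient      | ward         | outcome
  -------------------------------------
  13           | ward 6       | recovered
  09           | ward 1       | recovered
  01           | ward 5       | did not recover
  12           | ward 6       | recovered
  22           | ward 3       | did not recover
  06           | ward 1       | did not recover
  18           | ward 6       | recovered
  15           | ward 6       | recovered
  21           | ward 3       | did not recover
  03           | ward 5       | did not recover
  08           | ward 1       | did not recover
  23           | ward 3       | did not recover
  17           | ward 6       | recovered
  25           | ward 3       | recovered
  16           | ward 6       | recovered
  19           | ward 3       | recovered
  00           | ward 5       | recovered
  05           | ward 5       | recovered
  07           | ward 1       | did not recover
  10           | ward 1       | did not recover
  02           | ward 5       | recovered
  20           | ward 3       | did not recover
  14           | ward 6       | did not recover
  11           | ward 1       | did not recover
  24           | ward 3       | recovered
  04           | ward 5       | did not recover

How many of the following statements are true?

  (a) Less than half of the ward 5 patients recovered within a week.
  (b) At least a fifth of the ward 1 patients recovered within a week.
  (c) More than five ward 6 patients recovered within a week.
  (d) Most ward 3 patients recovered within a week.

1

(a) ward 5: |A| = 6, |A ∩ B| = 3; needs |A ∩ B| < |A ∖ B| — false.
(b) ward 1: |A| = 6, |A ∩ B| = 1; needs |A ∩ B| / |A| ≥ 1/5 — false.
(c) ward 6: |A| = 7, |A ∩ B| = 6; needs |A ∩ B| > 5 — true.
(d) ward 3: |A| = 7, |A ∩ B| = 3; needs |A ∩ B| > |A ∖ B| — false.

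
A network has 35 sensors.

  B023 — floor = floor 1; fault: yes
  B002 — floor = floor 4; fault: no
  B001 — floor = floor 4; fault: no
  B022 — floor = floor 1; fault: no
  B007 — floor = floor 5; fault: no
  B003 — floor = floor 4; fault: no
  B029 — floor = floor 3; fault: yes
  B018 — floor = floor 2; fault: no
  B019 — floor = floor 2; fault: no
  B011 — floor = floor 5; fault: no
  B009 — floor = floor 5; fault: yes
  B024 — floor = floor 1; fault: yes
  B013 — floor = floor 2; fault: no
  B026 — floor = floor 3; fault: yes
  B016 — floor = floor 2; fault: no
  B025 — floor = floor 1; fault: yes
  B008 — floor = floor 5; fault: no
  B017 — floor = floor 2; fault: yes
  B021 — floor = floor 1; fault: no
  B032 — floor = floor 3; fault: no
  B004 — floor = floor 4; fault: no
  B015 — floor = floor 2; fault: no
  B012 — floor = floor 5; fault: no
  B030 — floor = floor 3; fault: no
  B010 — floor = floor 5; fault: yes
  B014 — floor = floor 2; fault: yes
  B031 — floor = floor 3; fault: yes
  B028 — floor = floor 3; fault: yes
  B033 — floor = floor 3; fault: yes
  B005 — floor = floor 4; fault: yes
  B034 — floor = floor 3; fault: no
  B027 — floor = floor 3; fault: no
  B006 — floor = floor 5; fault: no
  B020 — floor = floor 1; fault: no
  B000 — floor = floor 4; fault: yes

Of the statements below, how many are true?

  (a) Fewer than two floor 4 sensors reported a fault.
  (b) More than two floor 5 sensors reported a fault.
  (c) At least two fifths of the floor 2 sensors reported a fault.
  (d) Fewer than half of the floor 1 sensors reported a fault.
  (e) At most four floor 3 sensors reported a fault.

(a) floor 4: |A| = 6, |A ∩ B| = 2; needs |A ∩ B| < 2 — false.
(b) floor 5: |A| = 7, |A ∩ B| = 2; needs |A ∩ B| > 2 — false.
(c) floor 2: |A| = 7, |A ∩ B| = 2; needs |A ∩ B| / |A| ≥ 2/5 — false.
(d) floor 1: |A| = 6, |A ∩ B| = 3; needs |A ∩ B| < |A ∖ B| — false.
(e) floor 3: |A| = 9, |A ∩ B| = 5; needs |A ∩ B| ≤ 4 — false.

0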